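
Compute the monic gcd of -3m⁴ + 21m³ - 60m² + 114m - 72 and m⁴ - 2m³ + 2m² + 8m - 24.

m² - 2m + 6

By polynomial division,
  -3m⁴ + 21m³ - 60m² + 114m - 72 = (-3)(m⁴ - 2m³ + 2m² + 8m - 24) + (15m³ - 54m² + 138m - 144)
  m⁴ - 2m³ + 2m² + 8m - 24 = ((1/15)m + 8/75)(15m³ - 54m² + 138m - 144) + (-(36/25)m² + (72/25)m - 216/25)
  15m³ - 54m² + 138m - 144 = (-(125/12)m + 50/3)(-(36/25)m² + (72/25)m - 216/25) + (0)
Last nonzero remainder: -(36/25)m² + (72/25)m - 216/25. Dividing through by -36/25 gives the monic gcd m² - 2m + 6.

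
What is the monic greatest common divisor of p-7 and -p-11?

Euclidean algorithm in ℚ[p]:
  p-7 = (-1)(-p-11) + (-18)
  -p-11 = ((1/18)p+11/18)(-18) + (0)
The last nonzero remainder is the constant -18, so the polynomials are coprime and gcd = 1.

1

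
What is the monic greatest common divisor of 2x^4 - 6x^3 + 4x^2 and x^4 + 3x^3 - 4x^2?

x^3 - x^2

Repeated division with remainder:
  2x^4 - 6x^3 + 4x^2 = (2)(x^4 + 3x^3 - 4x^2) + (-12x^3 + 12x^2)
  x^4 + 3x^3 - 4x^2 = (-(1/12)x - 1/3)(-12x^3 + 12x^2) + (0)
Last nonzero remainder: -12x^3 + 12x^2. Dividing through by -12 gives the monic gcd x^3 - x^2.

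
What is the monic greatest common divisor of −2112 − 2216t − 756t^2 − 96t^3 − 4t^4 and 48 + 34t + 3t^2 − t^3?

6 + 5t + t^2

Apply the Euclidean algorithm:
  −4t^4 − 96t^3 − 756t^2 − 2216t − 2112 = (4t + 108)(−t^3 + 3t^2 + 34t + 48) + (−1216t^2 − 6080t − 7296)
  −t^3 + 3t^2 + 34t + 48 = ((1/1216)t − 1/152)(−1216t^2 − 6080t − 7296) + (0)
Last nonzero remainder: −1216t^2 − 6080t − 7296. Dividing through by −1216 gives the monic gcd t^2 + 5t + 6.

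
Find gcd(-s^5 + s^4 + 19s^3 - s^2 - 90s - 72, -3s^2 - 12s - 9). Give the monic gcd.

Apply the Euclidean algorithm:
  -s^5 + s^4 + 19s^3 - s^2 - 90s - 72 = ((1/3)s^3 - (5/3)s^2 - (2/3)s + 8)(-3s^2 - 12s - 9) + (0)
Last nonzero remainder: -3s^2 - 12s - 9. Dividing through by -3 gives the monic gcd s^2 + 4s + 3.

s^2 + 4s + 3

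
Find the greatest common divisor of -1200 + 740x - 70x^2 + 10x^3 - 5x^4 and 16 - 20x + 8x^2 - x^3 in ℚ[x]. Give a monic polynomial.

8 - 6x + x^2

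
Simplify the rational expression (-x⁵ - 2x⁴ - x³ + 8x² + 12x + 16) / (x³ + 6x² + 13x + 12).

(-x³ + x² + 4)/(x + 3)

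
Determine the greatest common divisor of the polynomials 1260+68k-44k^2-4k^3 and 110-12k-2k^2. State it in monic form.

Euclidean algorithm in ℚ[k]:
  -4k^3-44k^2+68k+1260 = (2k+10)(-2k^2-12k+110) + (-32k+160)
  -2k^2-12k+110 = ((1/16)k+11/16)(-32k+160) + (0)
Last nonzero remainder: -32k+160. Dividing through by -32 gives the monic gcd k-5.

-5+k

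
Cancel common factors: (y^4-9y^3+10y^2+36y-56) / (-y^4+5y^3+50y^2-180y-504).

(-y^2+4y-4)/(y^2-36)

Euclidean algorithm in ℚ[y]:
  y^4-9y^3+10y^2+36y-56 = (-1)(-y^4+5y^3+50y^2-180y-504) + (-4y^3+60y^2-144y-560)
  -y^4+5y^3+50y^2-180y-504 = ((1/4)y+5/2)(-4y^3+60y^2-144y-560) + (-64y^2+320y+896)
  -4y^3+60y^2-144y-560 = ((1/16)y-5/8)(-64y^2+320y+896) + (0)
Last nonzero remainder: -64y^2+320y+896. Dividing through by -64 gives the monic gcd y^2-5y-14.
Cancel y^2-5y-14 from numerator and denominator to get the reduced form.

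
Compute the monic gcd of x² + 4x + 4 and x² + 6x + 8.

By polynomial division,
  x² + 4x + 4 = (x² + 6x + 8) + (-2x - 4)
  x² + 6x + 8 = (-(1/2)x - 2)(-2x - 4) + (0)
Last nonzero remainder: -2x - 4. Dividing through by -2 gives the monic gcd x + 2.

x + 2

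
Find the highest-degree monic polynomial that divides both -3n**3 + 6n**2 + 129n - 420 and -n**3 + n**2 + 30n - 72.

Euclidean algorithm in ℚ[n]:
  -3n**3 + 6n**2 + 129n - 420 = (3)(-n**3 + n**2 + 30n - 72) + (3n**2 + 39n - 204)
  -n**3 + n**2 + 30n - 72 = (-(1/3)n + 14/3)(3n**2 + 39n - 204) + (-220n + 880)
  3n**2 + 39n - 204 = (-(3/220)n - 51/220)(-220n + 880) + (0)
Last nonzero remainder: -220n + 880. Dividing through by -220 gives the monic gcd n - 4.

n - 4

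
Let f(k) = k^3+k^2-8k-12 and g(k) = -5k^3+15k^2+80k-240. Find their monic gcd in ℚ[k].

Repeated division with remainder:
  k^3+k^2-8k-12 = (-1/5)(-5k^3+15k^2+80k-240) + (4k^2+8k-60)
  -5k^3+15k^2+80k-240 = (-(5/4)k+25/4)(4k^2+8k-60) + (-45k+135)
  4k^2+8k-60 = (-(4/45)k-4/9)(-45k+135) + (0)
Last nonzero remainder: -45k+135. Dividing through by -45 gives the monic gcd k-3.

k-3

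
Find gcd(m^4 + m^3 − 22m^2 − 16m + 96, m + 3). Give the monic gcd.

m + 3

Euclidean algorithm in ℚ[m]:
  m^4 + m^3 − 22m^2 − 16m + 96 = (m^3 − 2m^2 − 16m + 32)(m + 3) + (0)
The last nonzero remainder m + 3 is already monic.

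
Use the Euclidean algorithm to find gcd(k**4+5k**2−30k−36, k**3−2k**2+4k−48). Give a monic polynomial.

k**2+2k+12

Apply the Euclidean algorithm:
  k**4+5k**2−30k−36 = (k+2)(k**3−2k**2+4k−48) + (5k**2+10k+60)
  k**3−2k**2+4k−48 = ((1/5)k−4/5)(5k**2+10k+60) + (0)
Last nonzero remainder: 5k**2+10k+60. Dividing through by 5 gives the monic gcd k**2+2k+12.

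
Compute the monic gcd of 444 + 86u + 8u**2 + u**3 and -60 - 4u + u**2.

6 + u

Repeated division with remainder:
  u**3 + 8u**2 + 86u + 444 = (u + 12)(u**2 - 4u - 60) + (194u + 1164)
  u**2 - 4u - 60 = ((1/194)u - 5/97)(194u + 1164) + (0)
Last nonzero remainder: 194u + 1164. Dividing through by 194 gives the monic gcd u + 6.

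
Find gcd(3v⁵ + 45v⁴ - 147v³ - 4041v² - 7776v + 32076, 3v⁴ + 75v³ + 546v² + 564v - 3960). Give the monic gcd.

v³ + 15v² + 32v - 132

Repeated division with remainder:
  3v⁵ + 45v⁴ - 147v³ - 4041v² - 7776v + 32076 = (v - 10)(3v⁴ + 75v³ + 546v² + 564v - 3960) + (57v³ + 855v² + 1824v - 7524)
  3v⁴ + 75v³ + 546v² + 564v - 3960 = ((1/19)v + 10/19)(57v³ + 855v² + 1824v - 7524) + (0)
Last nonzero remainder: 57v³ + 855v² + 1824v - 7524. Dividing through by 57 gives the monic gcd v³ + 15v² + 32v - 132.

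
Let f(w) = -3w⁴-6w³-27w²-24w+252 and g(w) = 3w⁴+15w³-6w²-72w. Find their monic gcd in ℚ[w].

w²+w-6

Euclidean algorithm in ℚ[w]:
  -3w⁴-6w³-27w²-24w+252 = (-1)(3w⁴+15w³-6w²-72w) + (9w³-33w²-96w+252)
  3w⁴+15w³-6w²-72w = ((1/3)w+26/9)(9w³-33w²-96w+252) + ((364/3)w²+(364/3)w-728)
  9w³-33w²-96w+252 = ((27/364)w-9/26)((364/3)w²+(364/3)w-728) + (0)
Last nonzero remainder: (364/3)w²+(364/3)w-728. Dividing through by 364/3 gives the monic gcd w²+w-6.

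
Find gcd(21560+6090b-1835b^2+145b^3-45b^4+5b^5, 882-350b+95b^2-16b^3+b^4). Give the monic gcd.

49-14b+b^2

Repeated division with remainder:
  5b^5-45b^4+145b^3-1835b^2+6090b+21560 = (5b+35)(b^4-16b^3+95b^2-350b+882) + (230b^3-3410b^2+13930b-9310)
  b^4-16b^3+95b^2-350b+882 = ((1/230)b-27/5290)(230b^3-3410b^2+13930b-9310) + ((9009/529)b^2-(126126/529)b+441441/529)
  230b^3-3410b^2+13930b-9310 = ((121670/9009)b-100510/9009)((9009/529)b^2-(126126/529)b+441441/529) + (0)
Last nonzero remainder: (9009/529)b^2-(126126/529)b+441441/529. Dividing through by 9009/529 gives the monic gcd b^2-14b+49.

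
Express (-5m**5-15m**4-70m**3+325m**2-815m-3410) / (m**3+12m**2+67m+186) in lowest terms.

Apply the Euclidean algorithm:
  -5m**5-15m**4-70m**3+325m**2-815m-3410 = (-5m**2+45m-275)(m**3+12m**2+67m+186) + (1540m**2+9240m+47740)
  m**3+12m**2+67m+186 = ((1/1540)m+3/770)(1540m**2+9240m+47740) + (0)
Last nonzero remainder: 1540m**2+9240m+47740. Dividing through by 1540 gives the monic gcd m**2+6m+31.
Cancel m**2+6m+31 from numerator and denominator to get the reduced form.

(-5m**3+15m**2-5m-110)/(m+6)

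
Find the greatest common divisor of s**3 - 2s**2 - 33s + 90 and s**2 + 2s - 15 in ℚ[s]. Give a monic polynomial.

By polynomial division,
  s**3 - 2s**2 - 33s + 90 = (s - 4)(s**2 + 2s - 15) + (-10s + 30)
  s**2 + 2s - 15 = (-(1/10)s - 1/2)(-10s + 30) + (0)
Last nonzero remainder: -10s + 30. Dividing through by -10 gives the monic gcd s - 3.

s - 3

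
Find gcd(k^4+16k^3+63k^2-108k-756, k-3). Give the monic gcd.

Apply the Euclidean algorithm:
  k^4+16k^3+63k^2-108k-756 = (k^3+19k^2+120k+252)(k-3) + (0)
The last nonzero remainder k-3 is already monic.

k-3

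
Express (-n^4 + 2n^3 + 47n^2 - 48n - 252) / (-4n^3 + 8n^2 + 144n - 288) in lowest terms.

(n^3 - 8n^2 + n + 42)/(4n^2 - 32n + 48)

Repeated division with remainder:
  -n^4 + 2n^3 + 47n^2 - 48n - 252 = ((1/4)n)(-4n^3 + 8n^2 + 144n - 288) + (11n^2 + 24n - 252)
  -4n^3 + 8n^2 + 144n - 288 = (-(4/11)n + 184/121)(11n^2 + 24n - 252) + ((1920/121)n + 11520/121)
  11n^2 + 24n - 252 = ((1331/1920)n - 847/320)((1920/121)n + 11520/121) + (0)
Last nonzero remainder: (1920/121)n + 11520/121. Dividing through by 1920/121 gives the monic gcd n + 6.
Cancel n + 6 from numerator and denominator to get the reduced form.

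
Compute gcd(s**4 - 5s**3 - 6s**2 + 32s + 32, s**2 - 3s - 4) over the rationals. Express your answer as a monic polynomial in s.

Apply the Euclidean algorithm:
  s**4 - 5s**3 - 6s**2 + 32s + 32 = (s**2 - 2s - 8)(s**2 - 3s - 4) + (0)
The last nonzero remainder s**2 - 3s - 4 is already monic.

s**2 - 3s - 4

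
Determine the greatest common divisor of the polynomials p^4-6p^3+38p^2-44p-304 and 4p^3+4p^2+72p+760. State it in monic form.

p^2-4p+38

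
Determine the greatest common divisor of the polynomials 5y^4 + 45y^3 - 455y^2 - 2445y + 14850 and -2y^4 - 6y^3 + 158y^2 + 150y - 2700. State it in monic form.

y^3 - 2y^2 - 69y + 270

By polynomial division,
  5y^4 + 45y^3 - 455y^2 - 2445y + 14850 = (-5/2)(-2y^4 - 6y^3 + 158y^2 + 150y - 2700) + (30y^3 - 60y^2 - 2070y + 8100)
  -2y^4 - 6y^3 + 158y^2 + 150y - 2700 = (-(1/15)y - 1/3)(30y^3 - 60y^2 - 2070y + 8100) + (0)
Last nonzero remainder: 30y^3 - 60y^2 - 2070y + 8100. Dividing through by 30 gives the monic gcd y^3 - 2y^2 - 69y + 270.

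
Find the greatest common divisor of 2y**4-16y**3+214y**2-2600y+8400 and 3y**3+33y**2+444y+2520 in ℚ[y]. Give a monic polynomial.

y**2+4y+120

Repeated division with remainder:
  2y**4-16y**3+214y**2-2600y+8400 = ((2/3)y-38/3)(3y**3+33y**2+444y+2520) + (336y**2+1344y+40320)
  3y**3+33y**2+444y+2520 = ((1/112)y+1/16)(336y**2+1344y+40320) + (0)
Last nonzero remainder: 336y**2+1344y+40320. Dividing through by 336 gives the monic gcd y**2+4y+120.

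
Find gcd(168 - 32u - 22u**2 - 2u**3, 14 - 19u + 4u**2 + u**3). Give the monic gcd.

-14 + 5u + u**2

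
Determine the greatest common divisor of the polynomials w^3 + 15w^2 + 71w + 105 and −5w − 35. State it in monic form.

By polynomial division,
  w^3 + 15w^2 + 71w + 105 = (−(1/5)w^2 − (8/5)w − 3)(−5w − 35) + (0)
Last nonzero remainder: −5w − 35. Dividing through by −5 gives the monic gcd w + 7.

w + 7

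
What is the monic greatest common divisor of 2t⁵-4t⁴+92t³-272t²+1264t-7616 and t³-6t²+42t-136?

t³-6t²+42t-136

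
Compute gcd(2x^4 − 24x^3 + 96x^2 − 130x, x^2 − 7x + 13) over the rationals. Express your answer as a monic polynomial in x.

x^2 − 7x + 13

Euclidean algorithm in ℚ[x]:
  2x^4 − 24x^3 + 96x^2 − 130x = (2x^2 − 10x)(x^2 − 7x + 13) + (0)
The last nonzero remainder x^2 − 7x + 13 is already monic.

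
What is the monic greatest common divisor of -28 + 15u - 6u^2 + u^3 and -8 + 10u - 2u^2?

Repeated division with remainder:
  u^3 - 6u^2 + 15u - 28 = (-(1/2)u + 1/2)(-2u^2 + 10u - 8) + (6u - 24)
  -2u^2 + 10u - 8 = (-(1/3)u + 1/3)(6u - 24) + (0)
Last nonzero remainder: 6u - 24. Dividing through by 6 gives the monic gcd u - 4.

-4 + u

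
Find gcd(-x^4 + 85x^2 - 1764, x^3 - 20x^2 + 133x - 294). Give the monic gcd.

x^2 - 13x + 42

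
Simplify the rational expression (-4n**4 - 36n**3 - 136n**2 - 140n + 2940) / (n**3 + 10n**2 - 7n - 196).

By polynomial division,
  -4n**4 - 36n**3 - 136n**2 - 140n + 2940 = (-4n + 4)(n**3 + 10n**2 - 7n - 196) + (-204n**2 - 896n + 3724)
  n**3 + 10n**2 - 7n - 196 = (-(1/204)n - 143/5202)(-204n**2 - 896n + 3724) + (-(34790/2601)n - 243530/2601)
  -204n**2 - 896n + 3724 = ((265302/17395)n - 98838/2485)(-(34790/2601)n - 243530/2601) + (0)
Last nonzero remainder: -(34790/2601)n - 243530/2601. Dividing through by -34790/2601 gives the monic gcd n + 7.
Cancel n + 7 from numerator and denominator to get the reduced form.

(-4n**3 - 8n**2 - 80n + 420)/(n**2 + 3n - 28)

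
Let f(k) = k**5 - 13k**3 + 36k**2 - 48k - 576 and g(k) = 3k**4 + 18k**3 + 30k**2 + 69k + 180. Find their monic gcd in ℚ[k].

k**2 + 7k + 12

Repeated division with remainder:
  k**5 - 13k**3 + 36k**2 - 48k - 576 = ((1/3)k - 2)(3k**4 + 18k**3 + 30k**2 + 69k + 180) + (13k**3 + 73k**2 + 30k - 216)
  3k**4 + 18k**3 + 30k**2 + 69k + 180 = ((3/13)k + 15/169)(13k**3 + 73k**2 + 30k - 216) + ((2805/169)k**2 + (19635/169)k + 33660/169)
  13k**3 + 73k**2 + 30k - 216 = ((2197/2805)k - 1014/935)((2805/169)k**2 + (19635/169)k + 33660/169) + (0)
Last nonzero remainder: (2805/169)k**2 + (19635/169)k + 33660/169. Dividing through by 2805/169 gives the monic gcd k**2 + 7k + 12.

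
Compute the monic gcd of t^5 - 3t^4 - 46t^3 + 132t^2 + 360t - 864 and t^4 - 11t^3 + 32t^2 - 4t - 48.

Apply the Euclidean algorithm:
  t^5 - 3t^4 - 46t^3 + 132t^2 + 360t - 864 = (t + 8)(t^4 - 11t^3 + 32t^2 - 4t - 48) + (10t^3 - 120t^2 + 440t - 480)
  t^4 - 11t^3 + 32t^2 - 4t - 48 = ((1/10)t + 1/10)(10t^3 - 120t^2 + 440t - 480) + (0)
Last nonzero remainder: 10t^3 - 120t^2 + 440t - 480. Dividing through by 10 gives the monic gcd t^3 - 12t^2 + 44t - 48.

t^3 - 12t^2 + 44t - 48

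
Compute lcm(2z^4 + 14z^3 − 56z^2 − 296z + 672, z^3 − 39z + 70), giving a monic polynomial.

Repeated division with remainder:
  2z^4 + 14z^3 − 56z^2 − 296z + 672 = (2z + 14)(z^3 − 39z + 70) + (22z^2 + 110z − 308)
  z^3 − 39z + 70 = ((1/22)z − 5/22)(22z^2 + 110z − 308) + (0)
Last nonzero remainder: 22z^2 + 110z − 308. Dividing through by 22 gives the monic gcd z^2 + 5z − 14.
Then lcm(f, g) = f·g / gcd(f, g); expanding and making the result monic gives the answer.

z^5 + 2z^4 − 63z^3 − 8z^2 + 1076z − 1680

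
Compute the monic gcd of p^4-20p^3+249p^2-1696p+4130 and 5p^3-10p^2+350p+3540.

p^2-8p+118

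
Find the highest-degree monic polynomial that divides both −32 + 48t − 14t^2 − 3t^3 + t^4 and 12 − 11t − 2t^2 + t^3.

4 − 5t + t^2

Repeated division with remainder:
  t^4 − 3t^3 − 14t^2 + 48t − 32 = (t − 1)(t^3 − 2t^2 − 11t + 12) + (−5t^2 + 25t − 20)
  t^3 − 2t^2 − 11t + 12 = (−(1/5)t − 3/5)(−5t^2 + 25t − 20) + (0)
Last nonzero remainder: −5t^2 + 25t − 20. Dividing through by −5 gives the monic gcd t^2 − 5t + 4.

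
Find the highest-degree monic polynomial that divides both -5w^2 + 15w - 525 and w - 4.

1

Apply the Euclidean algorithm:
  -5w^2 + 15w - 525 = (-5w - 5)(w - 4) + (-545)
  w - 4 = (-(1/545)w + 4/545)(-545) + (0)
The last nonzero remainder is the constant -545, so the polynomials are coprime and gcd = 1.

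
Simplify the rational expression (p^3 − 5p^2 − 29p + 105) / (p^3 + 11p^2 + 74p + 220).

Apply the Euclidean algorithm:
  p^3 − 5p^2 − 29p + 105 = (p^3 + 11p^2 + 74p + 220) + (−16p^2 − 103p − 115)
  p^3 + 11p^2 + 74p + 220 = (−(1/16)p − 73/256)(−16p^2 − 103p − 115) + ((9585/256)p + 47925/256)
  −16p^2 − 103p − 115 = (−(4096/9585)p − 5888/9585)((9585/256)p + 47925/256) + (0)
Last nonzero remainder: (9585/256)p + 47925/256. Dividing through by 9585/256 gives the monic gcd p + 5.
Cancel p + 5 from numerator and denominator to get the reduced form.

(p^2 − 10p + 21)/(p^2 + 6p + 44)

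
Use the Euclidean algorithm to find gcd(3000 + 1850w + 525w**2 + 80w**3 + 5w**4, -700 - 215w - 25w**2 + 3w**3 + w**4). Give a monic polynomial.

100 + 45w + 10w**2 + w**3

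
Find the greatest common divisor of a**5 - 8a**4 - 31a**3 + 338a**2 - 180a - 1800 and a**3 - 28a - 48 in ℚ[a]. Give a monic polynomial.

Repeated division with remainder:
  a**5 - 8a**4 - 31a**3 + 338a**2 - 180a - 1800 = (a**2 - 8a - 3)(a**3 - 28a - 48) + (162a**2 - 648a - 1944)
  a**3 - 28a - 48 = ((1/162)a + 2/81)(162a**2 - 648a - 1944) + (0)
Last nonzero remainder: 162a**2 - 648a - 1944. Dividing through by 162 gives the monic gcd a**2 - 4a - 12.

a**2 - 4a - 12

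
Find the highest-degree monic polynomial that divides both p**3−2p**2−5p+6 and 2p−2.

p−1

By polynomial division,
  p**3−2p**2−5p+6 = ((1/2)p**2−(1/2)p−3)(2p−2) + (0)
Last nonzero remainder: 2p−2. Dividing through by 2 gives the monic gcd p−1.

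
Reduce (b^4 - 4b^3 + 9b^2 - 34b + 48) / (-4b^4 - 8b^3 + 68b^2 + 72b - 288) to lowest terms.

(-b^2 - b - 8)/(4b^2 + 28b + 48)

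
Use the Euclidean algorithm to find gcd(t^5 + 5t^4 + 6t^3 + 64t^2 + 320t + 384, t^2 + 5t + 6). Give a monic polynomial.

t^2 + 5t + 6

Apply the Euclidean algorithm:
  t^5 + 5t^4 + 6t^3 + 64t^2 + 320t + 384 = (t^3 + 64)(t^2 + 5t + 6) + (0)
The last nonzero remainder t^2 + 5t + 6 is already monic.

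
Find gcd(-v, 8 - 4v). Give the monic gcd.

1

Euclidean algorithm in ℚ[v]:
  -v = (1/4)(-4v + 8) + (-2)
  -4v + 8 = (2v - 4)(-2) + (0)
The last nonzero remainder is the constant -2, so the polynomials are coprime and gcd = 1.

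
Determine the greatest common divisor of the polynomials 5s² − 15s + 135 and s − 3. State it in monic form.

1

Apply the Euclidean algorithm:
  5s² − 15s + 135 = (5s)(s − 3) + (135)
  s − 3 = ((1/135)s − 1/45)(135) + (0)
The last nonzero remainder is the constant 135, so the polynomials are coprime and gcd = 1.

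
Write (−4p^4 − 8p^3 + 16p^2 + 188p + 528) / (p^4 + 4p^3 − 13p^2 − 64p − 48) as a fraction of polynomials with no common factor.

(−4p^2 − 12p − 44)/(p^2 + 5p + 4)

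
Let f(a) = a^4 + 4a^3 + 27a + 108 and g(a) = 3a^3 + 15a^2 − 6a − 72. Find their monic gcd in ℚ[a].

a^2 + 7a + 12

Apply the Euclidean algorithm:
  a^4 + 4a^3 + 27a + 108 = ((1/3)a − 1/3)(3a^3 + 15a^2 − 6a − 72) + (7a^2 + 49a + 84)
  3a^3 + 15a^2 − 6a − 72 = ((3/7)a − 6/7)(7a^2 + 49a + 84) + (0)
Last nonzero remainder: 7a^2 + 49a + 84. Dividing through by 7 gives the monic gcd a^2 + 7a + 12.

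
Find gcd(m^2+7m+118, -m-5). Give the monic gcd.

1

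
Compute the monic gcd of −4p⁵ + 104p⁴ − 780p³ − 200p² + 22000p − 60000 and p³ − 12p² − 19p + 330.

p² − p − 30

Euclidean algorithm in ℚ[p]:
  −4p⁵ + 104p⁴ − 780p³ − 200p² + 22000p − 60000 = (−4p² + 56p − 184)(p³ − 12p² − 19p + 330) + (−24p² + 24p + 720)
  p³ − 12p² − 19p + 330 = (−(1/24)p + 11/24)(−24p² + 24p + 720) + (0)
Last nonzero remainder: −24p² + 24p + 720. Dividing through by −24 gives the monic gcd p² − p − 30.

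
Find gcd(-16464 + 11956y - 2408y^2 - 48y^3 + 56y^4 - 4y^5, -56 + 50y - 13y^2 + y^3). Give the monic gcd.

By polynomial division,
  -4y^5 + 56y^4 - 48y^3 - 2408y^2 + 11956y - 16464 = (-4y^2 + 4y + 204)(y^3 - 13y^2 + 50y - 56) + (-180y^2 + 1980y - 5040)
  y^3 - 13y^2 + 50y - 56 = (-(1/180)y + 1/90)(-180y^2 + 1980y - 5040) + (0)
Last nonzero remainder: -180y^2 + 1980y - 5040. Dividing through by -180 gives the monic gcd y^2 - 11y + 28.

28 - 11y + y^2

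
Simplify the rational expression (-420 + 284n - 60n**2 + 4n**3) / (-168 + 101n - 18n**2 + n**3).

(-20 + 4n)/(-8 + n)

By polynomial division,
  4n**3 - 60n**2 + 284n - 420 = (4)(n**3 - 18n**2 + 101n - 168) + (12n**2 - 120n + 252)
  n**3 - 18n**2 + 101n - 168 = ((1/12)n - 2/3)(12n**2 - 120n + 252) + (0)
Last nonzero remainder: 12n**2 - 120n + 252. Dividing through by 12 gives the monic gcd n**2 - 10n + 21.
Cancel n**2 - 10n + 21 from numerator and denominator to get the reduced form.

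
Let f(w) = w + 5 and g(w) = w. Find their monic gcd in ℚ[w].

Euclidean algorithm in ℚ[w]:
  w + 5 = (w) + (5)
  w = ((1/5)w)(5) + (0)
The last nonzero remainder is the constant 5, so the polynomials are coprime and gcd = 1.

1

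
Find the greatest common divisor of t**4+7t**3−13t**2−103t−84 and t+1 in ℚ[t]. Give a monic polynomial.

t+1

By polynomial division,
  t**4+7t**3−13t**2−103t−84 = (t**3+6t**2−19t−84)(t+1) + (0)
The last nonzero remainder t+1 is already monic.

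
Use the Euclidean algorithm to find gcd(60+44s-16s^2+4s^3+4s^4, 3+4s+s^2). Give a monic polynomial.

Repeated division with remainder:
  4s^4+4s^3-16s^2+44s+60 = (4s^2-12s+20)(s^2+4s+3) + (0)
The last nonzero remainder s^2+4s+3 is already monic.

3+4s+s^2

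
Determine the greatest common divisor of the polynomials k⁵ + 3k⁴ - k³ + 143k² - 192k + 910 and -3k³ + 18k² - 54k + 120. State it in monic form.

k² - 2k + 10

Euclidean algorithm in ℚ[k]:
  k⁵ + 3k⁴ - k³ + 143k² - 192k + 910 = (-(1/3)k² - 3k - 35/3)(-3k³ + 18k² - 54k + 120) + (231k² - 462k + 2310)
  -3k³ + 18k² - 54k + 120 = (-(1/77)k + 4/77)(231k² - 462k + 2310) + (0)
Last nonzero remainder: 231k² - 462k + 2310. Dividing through by 231 gives the monic gcd k² - 2k + 10.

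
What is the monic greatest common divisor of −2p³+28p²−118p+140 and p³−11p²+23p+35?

p²−12p+35

Euclidean algorithm in ℚ[p]:
  −2p³+28p²−118p+140 = (−2)(p³−11p²+23p+35) + (6p²−72p+210)
  p³−11p²+23p+35 = ((1/6)p+1/6)(6p²−72p+210) + (0)
Last nonzero remainder: 6p²−72p+210. Dividing through by 6 gives the monic gcd p²−12p+35.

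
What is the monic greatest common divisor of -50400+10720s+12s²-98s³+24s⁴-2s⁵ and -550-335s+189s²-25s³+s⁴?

Euclidean algorithm in ℚ[s]:
  -2s⁵+24s⁴-98s³+12s²+10720s-50400 = (-2s-26)(s⁴-25s³+189s²-335s-550) + (-370s³+4256s²+910s-64700)
  s⁴-25s³+189s²-335s-550 = (-(1/370)s+2497/68450)(-370s³+4256s²+910s-64700) + ((1239084/34225)s²-(3717252/6845)s+2478168/1369)
  -370s³+4256s²+910s-64700 = (-(6331625/619542)s-22143575/619542)((1239084/34225)s²-(3717252/6845)s+2478168/1369) + (0)
Last nonzero remainder: (1239084/34225)s²-(3717252/6845)s+2478168/1369. Dividing through by 1239084/34225 gives the monic gcd s²-15s+50.

50-15s+s²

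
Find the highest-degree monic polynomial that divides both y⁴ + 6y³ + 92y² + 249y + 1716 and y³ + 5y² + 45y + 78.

y² + 3y + 39

Apply the Euclidean algorithm:
  y⁴ + 6y³ + 92y² + 249y + 1716 = (y + 1)(y³ + 5y² + 45y + 78) + (42y² + 126y + 1638)
  y³ + 5y² + 45y + 78 = ((1/42)y + 1/21)(42y² + 126y + 1638) + (0)
Last nonzero remainder: 42y² + 126y + 1638. Dividing through by 42 gives the monic gcd y² + 3y + 39.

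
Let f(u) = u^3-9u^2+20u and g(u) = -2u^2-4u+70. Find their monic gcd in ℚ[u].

Euclidean algorithm in ℚ[u]:
  u^3-9u^2+20u = (-(1/2)u+11/2)(-2u^2-4u+70) + (77u-385)
  -2u^2-4u+70 = (-(2/77)u-2/11)(77u-385) + (0)
Last nonzero remainder: 77u-385. Dividing through by 77 gives the monic gcd u-5.

u-5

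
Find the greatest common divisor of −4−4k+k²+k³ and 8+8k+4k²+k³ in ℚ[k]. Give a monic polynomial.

Euclidean algorithm in ℚ[k]:
  k³+k²−4k−4 = (k³+4k²+8k+8) + (−3k²−12k−12)
  k³+4k²+8k+8 = (−(1/3)k)(−3k²−12k−12) + (4k+8)
  −3k²−12k−12 = (−(3/4)k−3/2)(4k+8) + (0)
Last nonzero remainder: 4k+8. Dividing through by 4 gives the monic gcd k+2.

2+k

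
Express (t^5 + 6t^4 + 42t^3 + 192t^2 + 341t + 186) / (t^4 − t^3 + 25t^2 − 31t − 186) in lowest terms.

Repeated division with remainder:
  t^5 + 6t^4 + 42t^3 + 192t^2 + 341t + 186 = (t + 7)(t^4 − t^3 + 25t^2 − 31t − 186) + (24t^3 + 48t^2 + 744t + 1488)
  t^4 − t^3 + 25t^2 − 31t − 186 = ((1/24)t − 1/8)(24t^3 + 48t^2 + 744t + 1488) + (0)
Last nonzero remainder: 24t^3 + 48t^2 + 744t + 1488. Dividing through by 24 gives the monic gcd t^3 + 2t^2 + 31t + 62.
Cancel t^3 + 2t^2 + 31t + 62 from numerator and denominator to get the reduced form.

(t^2 + 4t + 3)/(t − 3)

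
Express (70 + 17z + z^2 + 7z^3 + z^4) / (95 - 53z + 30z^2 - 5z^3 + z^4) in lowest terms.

Euclidean algorithm in ℚ[z]:
  z^4 + 7z^3 + z^2 + 17z + 70 = (z^4 - 5z^3 + 30z^2 - 53z + 95) + (12z^3 - 29z^2 + 70z - 25)
  z^4 - 5z^3 + 30z^2 - 53z + 95 = ((1/12)z - 31/144)(12z^3 - 29z^2 + 70z - 25) + ((2581/144)z^2 - (2581/72)z + 12905/144)
  12z^3 - 29z^2 + 70z - 25 = ((1728/2581)z - 720/2581)((2581/144)z^2 - (2581/72)z + 12905/144) + (0)
Last nonzero remainder: (2581/144)z^2 - (2581/72)z + 12905/144. Dividing through by 2581/144 gives the monic gcd z^2 - 2z + 5.
Cancel z^2 - 2z + 5 from numerator and denominator to get the reduced form.

(14 + 9z + z^2)/(19 - 3z + z^2)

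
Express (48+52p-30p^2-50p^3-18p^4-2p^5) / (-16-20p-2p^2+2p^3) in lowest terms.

(12-5p-6p^2-p^3)/(-4+p)

Euclidean algorithm in ℚ[p]:
  -2p^5-18p^4-50p^3-30p^2+52p+48 = (-p^2-10p-45)(2p^3-2p^2-20p-16) + (-336p^2-1008p-672)
  2p^3-2p^2-20p-16 = (-(1/168)p+1/42)(-336p^2-1008p-672) + (0)
Last nonzero remainder: -336p^2-1008p-672. Dividing through by -336 gives the monic gcd p^2+3p+2.
Cancel p^2+3p+2 from numerator and denominator to get the reduced form.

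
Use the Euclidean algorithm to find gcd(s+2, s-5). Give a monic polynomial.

Euclidean algorithm in ℚ[s]:
  s+2 = (s-5) + (7)
  s-5 = ((1/7)s-5/7)(7) + (0)
The last nonzero remainder is the constant 7, so the polynomials are coprime and gcd = 1.

1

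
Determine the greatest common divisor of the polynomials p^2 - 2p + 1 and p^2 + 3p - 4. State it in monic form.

Repeated division with remainder:
  p^2 - 2p + 1 = (p^2 + 3p - 4) + (-5p + 5)
  p^2 + 3p - 4 = (-(1/5)p - 4/5)(-5p + 5) + (0)
Last nonzero remainder: -5p + 5. Dividing through by -5 gives the monic gcd p - 1.

p - 1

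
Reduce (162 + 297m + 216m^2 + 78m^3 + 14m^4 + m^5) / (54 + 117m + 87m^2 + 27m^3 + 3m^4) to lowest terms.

By polynomial division,
  m^5 + 14m^4 + 78m^3 + 216m^2 + 297m + 162 = ((1/3)m + 5/3)(3m^4 + 27m^3 + 87m^2 + 117m + 54) + (4m^3 + 32m^2 + 84m + 72)
  3m^4 + 27m^3 + 87m^2 + 117m + 54 = ((3/4)m + 3/4)(4m^3 + 32m^2 + 84m + 72) + (0)
Last nonzero remainder: 4m^3 + 32m^2 + 84m + 72. Dividing through by 4 gives the monic gcd m^3 + 8m^2 + 21m + 18.
Cancel m^3 + 8m^2 + 21m + 18 from numerator and denominator to get the reduced form.

(9 + 6m + m^2)/(3 + 3m)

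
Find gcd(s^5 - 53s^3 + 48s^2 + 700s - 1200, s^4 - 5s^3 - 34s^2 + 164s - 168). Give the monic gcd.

Repeated division with remainder:
  s^5 - 53s^3 + 48s^2 + 700s - 1200 = (s + 5)(s^4 - 5s^3 - 34s^2 + 164s - 168) + (6s^3 + 54s^2 + 48s - 360)
  s^4 - 5s^3 - 34s^2 + 164s - 168 = ((1/6)s - 7/3)(6s^3 + 54s^2 + 48s - 360) + (84s^2 + 336s - 1008)
  6s^3 + 54s^2 + 48s - 360 = ((1/14)s + 5/14)(84s^2 + 336s - 1008) + (0)
Last nonzero remainder: 84s^2 + 336s - 1008. Dividing through by 84 gives the monic gcd s^2 + 4s - 12.

s^2 + 4s - 12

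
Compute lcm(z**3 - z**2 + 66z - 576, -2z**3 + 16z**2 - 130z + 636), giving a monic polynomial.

z**5 - 3z**4 + 121z**3 - 761z**2 + 4650z - 30528

Repeated division with remainder:
  z**3 - z**2 + 66z - 576 = (-1/2)(-2z**3 + 16z**2 - 130z + 636) + (7z**2 + z - 258)
  -2z**3 + 16z**2 - 130z + 636 = (-(2/7)z + 114/49)(7z**2 + z - 258) + (-(10096/49)z + 60576/49)
  7z**2 + z - 258 = (-(343/10096)z - 2107/10096)(-(10096/49)z + 60576/49) + (0)
Last nonzero remainder: -(10096/49)z + 60576/49. Dividing through by -10096/49 gives the monic gcd z - 6.
Then lcm(f, g) = f·g / gcd(f, g); expanding and making the result monic gives the answer.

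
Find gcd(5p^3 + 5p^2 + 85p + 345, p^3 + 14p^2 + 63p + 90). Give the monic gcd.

p + 3

Apply the Euclidean algorithm:
  5p^3 + 5p^2 + 85p + 345 = (5)(p^3 + 14p^2 + 63p + 90) + (-65p^2 - 230p - 105)
  p^3 + 14p^2 + 63p + 90 = (-(1/65)p - 136/845)(-65p^2 - 230p - 105) + ((4118/169)p + 12354/169)
  -65p^2 - 230p - 105 = (-(10985/4118)p - 5915/4118)((4118/169)p + 12354/169) + (0)
Last nonzero remainder: (4118/169)p + 12354/169. Dividing through by 4118/169 gives the monic gcd p + 3.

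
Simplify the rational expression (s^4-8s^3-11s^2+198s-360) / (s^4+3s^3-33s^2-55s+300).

(s-6)/(s+5)

By polynomial division,
  s^4-8s^3-11s^2+198s-360 = (s^4+3s^3-33s^2-55s+300) + (-11s^3+22s^2+253s-660)
  s^4+3s^3-33s^2-55s+300 = (-(1/11)s-5/11)(-11s^3+22s^2+253s-660) + (0)
Last nonzero remainder: -11s^3+22s^2+253s-660. Dividing through by -11 gives the monic gcd s^3-2s^2-23s+60.
Cancel s^3-2s^2-23s+60 from numerator and denominator to get the reduced form.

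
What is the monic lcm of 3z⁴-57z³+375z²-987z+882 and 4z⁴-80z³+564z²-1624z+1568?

By polynomial division,
  3z⁴-57z³+375z²-987z+882 = (3/4)(4z⁴-80z³+564z²-1624z+1568) + (3z³-48z²+231z-294)
  4z⁴-80z³+564z²-1624z+1568 = ((4/3)z-16/3)(3z³-48z²+231z-294) + (0)
Last nonzero remainder: 3z³-48z²+231z-294. Dividing through by 3 gives the monic gcd z³-16z²+77z-98.
Then lcm(f, g) = f·g / gcd(f, g); expanding and making the result monic gives the answer.

z⁵-23z⁴+201z³-829z²+1610z-1176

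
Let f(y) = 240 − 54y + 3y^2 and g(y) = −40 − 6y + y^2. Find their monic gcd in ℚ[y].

−10 + y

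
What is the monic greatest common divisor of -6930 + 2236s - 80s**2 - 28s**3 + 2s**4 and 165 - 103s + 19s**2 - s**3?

By polynomial division,
  2s**4 - 28s**3 - 80s**2 + 2236s - 6930 = (-2s - 10)(-s**3 + 19s**2 - 103s + 165) + (-96s**2 + 1536s - 5280)
  -s**3 + 19s**2 - 103s + 165 = ((1/96)s - 1/32)(-96s**2 + 1536s - 5280) + (0)
Last nonzero remainder: -96s**2 + 1536s - 5280. Dividing through by -96 gives the monic gcd s**2 - 16s + 55.

55 - 16s + s**2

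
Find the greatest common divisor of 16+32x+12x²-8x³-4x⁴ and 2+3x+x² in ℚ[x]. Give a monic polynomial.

2+3x+x²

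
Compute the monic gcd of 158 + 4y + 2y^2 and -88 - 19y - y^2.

1

Euclidean algorithm in ℚ[y]:
  2y^2 + 4y + 158 = (-2)(-y^2 - 19y - 88) + (-34y - 18)
  -y^2 - 19y - 88 = ((1/34)y + 157/289)(-34y - 18) + (-22606/289)
  -34y - 18 = ((4913/11303)y + 2601/11303)(-22606/289) + (0)
The last nonzero remainder is the constant -22606/289, so the polynomials are coprime and gcd = 1.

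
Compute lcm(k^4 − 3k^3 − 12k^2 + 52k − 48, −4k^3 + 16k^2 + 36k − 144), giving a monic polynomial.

Apply the Euclidean algorithm:
  k^4 − 3k^3 − 12k^2 + 52k − 48 = (−(1/4)k − 1/4)(−4k^3 + 16k^2 + 36k − 144) + (k^2 + 25k − 84)
  −4k^3 + 16k^2 + 36k − 144 = (−4k + 116)(k^2 + 25k − 84) + (−3200k + 9600)
  k^2 + 25k − 84 = (−(1/3200)k − 7/800)(−3200k + 9600) + (0)
Last nonzero remainder: −3200k + 9600. Dividing through by −3200 gives the monic gcd k − 3.
Then lcm(f, g) = f·g / gcd(f, g); expanding and making the result monic gives the answer.

k^6 − 4k^5 − 21k^4 + 100k^3 + 44k^2 − 576k + 576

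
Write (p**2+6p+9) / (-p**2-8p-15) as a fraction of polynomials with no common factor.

(-p-3)/(p+5)

By polynomial division,
  p**2+6p+9 = (-1)(-p**2-8p-15) + (-2p-6)
  -p**2-8p-15 = ((1/2)p+5/2)(-2p-6) + (0)
Last nonzero remainder: -2p-6. Dividing through by -2 gives the monic gcd p+3.
Cancel p+3 from numerator and denominator to get the reduced form.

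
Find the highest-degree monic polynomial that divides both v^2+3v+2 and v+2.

v+2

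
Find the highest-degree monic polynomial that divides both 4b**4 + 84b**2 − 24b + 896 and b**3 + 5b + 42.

b**2 − 3b + 14

By polynomial division,
  4b**4 + 84b**2 − 24b + 896 = (4b)(b**3 + 5b + 42) + (64b**2 − 192b + 896)
  b**3 + 5b + 42 = ((1/64)b + 3/64)(64b**2 − 192b + 896) + (0)
Last nonzero remainder: 64b**2 − 192b + 896. Dividing through by 64 gives the monic gcd b**2 − 3b + 14.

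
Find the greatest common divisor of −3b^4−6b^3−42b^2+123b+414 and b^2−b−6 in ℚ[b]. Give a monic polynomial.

b^2−b−6

Repeated division with remainder:
  −3b^4−6b^3−42b^2+123b+414 = (−3b^2−9b−69)(b^2−b−6) + (0)
The last nonzero remainder b^2−b−6 is already monic.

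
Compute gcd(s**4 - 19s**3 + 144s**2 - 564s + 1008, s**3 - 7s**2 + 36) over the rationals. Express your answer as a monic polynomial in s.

s - 6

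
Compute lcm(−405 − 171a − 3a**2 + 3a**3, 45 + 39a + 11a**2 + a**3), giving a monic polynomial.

By polynomial division,
  3a**3 − 3a**2 − 171a − 405 = (3)(a**3 + 11a**2 + 39a + 45) + (−36a**2 − 288a − 540)
  a**3 + 11a**2 + 39a + 45 = (−(1/36)a − 1/12)(−36a**2 − 288a − 540) + (0)
Last nonzero remainder: −36a**2 − 288a − 540. Dividing through by −36 gives the monic gcd a**2 + 8a + 15.
Then lcm(f, g) = f·g / gcd(f, g); expanding and making the result monic gives the answer.

−405 − 306a − 60a**2 + 2a**3 + a**4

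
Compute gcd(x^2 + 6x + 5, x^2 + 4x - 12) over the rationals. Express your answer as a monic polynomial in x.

Apply the Euclidean algorithm:
  x^2 + 6x + 5 = (x^2 + 4x - 12) + (2x + 17)
  x^2 + 4x - 12 = ((1/2)x - 9/4)(2x + 17) + (105/4)
  2x + 17 = ((8/105)x + 68/105)(105/4) + (0)
The last nonzero remainder is the constant 105/4, so the polynomials are coprime and gcd = 1.

1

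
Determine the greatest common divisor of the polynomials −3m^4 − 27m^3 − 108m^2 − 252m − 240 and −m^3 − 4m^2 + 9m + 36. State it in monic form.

By polynomial division,
  −3m^4 − 27m^3 − 108m^2 − 252m − 240 = (3m + 15)(−m^3 − 4m^2 + 9m + 36) + (−75m^2 − 495m − 780)
  −m^3 − 4m^2 + 9m + 36 = ((1/75)m − 13/375)(−75m^2 − 495m − 780) + ((56/25)m + 224/25)
  −75m^2 − 495m − 780 = (−(1875/56)m − 4875/56)((56/25)m + 224/25) + (0)
Last nonzero remainder: (56/25)m + 224/25. Dividing through by 56/25 gives the monic gcd m + 4.

m + 4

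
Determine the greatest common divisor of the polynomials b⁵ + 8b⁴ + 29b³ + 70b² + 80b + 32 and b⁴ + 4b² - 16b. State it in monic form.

Apply the Euclidean algorithm:
  b⁵ + 8b⁴ + 29b³ + 70b² + 80b + 32 = (b + 8)(b⁴ + 4b² - 16b) + (25b³ + 54b² + 208b + 32)
  b⁴ + 4b² - 16b = ((1/25)b - 54/625)(25b³ + 54b² + 208b + 32) + ((216/625)b² + (432/625)b + 1728/625)
  25b³ + 54b² + 208b + 32 = ((15625/216)b + 625/54)((216/625)b² + (432/625)b + 1728/625) + (0)
Last nonzero remainder: (216/625)b² + (432/625)b + 1728/625. Dividing through by 216/625 gives the monic gcd b² + 2b + 8.

b² + 2b + 8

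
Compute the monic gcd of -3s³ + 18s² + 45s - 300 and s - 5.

s - 5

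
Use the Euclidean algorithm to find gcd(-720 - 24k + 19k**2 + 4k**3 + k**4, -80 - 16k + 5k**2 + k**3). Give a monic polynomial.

-20 + k + k**2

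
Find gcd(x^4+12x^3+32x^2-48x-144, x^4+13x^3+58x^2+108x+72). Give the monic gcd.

By polynomial division,
  x^4+12x^3+32x^2-48x-144 = (x^4+13x^3+58x^2+108x+72) + (-x^3-26x^2-156x-216)
  x^4+13x^3+58x^2+108x+72 = (-x+13)(-x^3-26x^2-156x-216) + (240x^2+1920x+2880)
  -x^3-26x^2-156x-216 = (-(1/240)x-3/40)(240x^2+1920x+2880) + (0)
Last nonzero remainder: 240x^2+1920x+2880. Dividing through by 240 gives the monic gcd x^2+8x+12.

x^2+8x+12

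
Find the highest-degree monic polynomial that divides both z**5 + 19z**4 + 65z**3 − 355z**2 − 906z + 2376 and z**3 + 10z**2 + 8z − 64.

Euclidean algorithm in ℚ[z]:
  z**5 + 19z**4 + 65z**3 − 355z**2 − 906z + 2376 = (z**2 + 9z − 33)(z**3 + 10z**2 + 8z − 64) + (−33z**2 − 66z + 264)
  z**3 + 10z**2 + 8z − 64 = (−(1/33)z − 8/33)(−33z**2 − 66z + 264) + (0)
Last nonzero remainder: −33z**2 − 66z + 264. Dividing through by −33 gives the monic gcd z**2 + 2z − 8.

z**2 + 2z − 8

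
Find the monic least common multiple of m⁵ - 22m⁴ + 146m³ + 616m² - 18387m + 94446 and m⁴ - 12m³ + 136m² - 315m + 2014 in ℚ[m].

m⁷ - 23m⁶ + 187m⁵ + 52m⁴ - 16229m³ + 124537m² - 443799m + 1794474

Euclidean algorithm in ℚ[m]:
  m⁵ - 22m⁴ + 146m³ + 616m² - 18387m + 94446 = (m - 10)(m⁴ - 12m³ + 136m² - 315m + 2014) + (-110m³ + 2291m² - 23551m + 114586)
  m⁴ - 12m³ + 136m² - 315m + 2014 = (-(1/110)m - 971/12100)(-110m³ + 2291m² - 23551m + 114586) + ((1279551/12100)m² - (1279551/1100)m + 67816203/6050)
  -110m³ + 2291m² - 23551m + 114586 = (-(1331000/1279551)m + 13080100/1279551)((1279551/12100)m² - (1279551/1100)m + 67816203/6050) + (0)
Last nonzero remainder: (1279551/12100)m² - (1279551/1100)m + 67816203/6050. Dividing through by 1279551/12100 gives the monic gcd m² - 11m + 106.
Then lcm(f, g) = f·g / gcd(f, g); expanding and making the result monic gives the answer.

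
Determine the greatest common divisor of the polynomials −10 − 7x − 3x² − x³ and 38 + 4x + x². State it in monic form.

1

Euclidean algorithm in ℚ[x]:
  −x³ − 3x² − 7x − 10 = (−x + 1)(x² + 4x + 38) + (27x − 48)
  x² + 4x + 38 = ((1/27)x + 52/243)(27x − 48) + (3910/81)
  27x − 48 = ((2187/3910)x − 1944/1955)(3910/81) + (0)
The last nonzero remainder is the constant 3910/81, so the polynomials are coprime and gcd = 1.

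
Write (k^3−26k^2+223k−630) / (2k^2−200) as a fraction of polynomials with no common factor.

Apply the Euclidean algorithm:
  k^3−26k^2+223k−630 = ((1/2)k−13)(2k^2−200) + (323k−3230)
  2k^2−200 = ((2/323)k+20/323)(323k−3230) + (0)
Last nonzero remainder: 323k−3230. Dividing through by 323 gives the monic gcd k−10.
Cancel k−10 from numerator and denominator to get the reduced form.

(k^2−16k+63)/(2k+20)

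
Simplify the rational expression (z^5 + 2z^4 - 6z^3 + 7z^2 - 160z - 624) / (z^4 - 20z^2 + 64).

Apply the Euclidean algorithm:
  z^5 + 2z^4 - 6z^3 + 7z^2 - 160z - 624 = (z + 2)(z^4 - 20z^2 + 64) + (14z^3 + 47z^2 - 224z - 752)
  z^4 - 20z^2 + 64 = ((1/14)z - 47/196)(14z^3 + 47z^2 - 224z - 752) + ((1425/196)z^2 - 5700/49)
  14z^3 + 47z^2 - 224z - 752 = ((2744/1425)z + 9212/1425)((1425/196)z^2 - 5700/49) + (0)
Last nonzero remainder: (1425/196)z^2 - 5700/49. Dividing through by 1425/196 gives the monic gcd z^2 - 16.
Cancel z^2 - 16 from numerator and denominator to get the reduced form.

(z^3 + 2z^2 + 10z + 39)/(z^2 - 4)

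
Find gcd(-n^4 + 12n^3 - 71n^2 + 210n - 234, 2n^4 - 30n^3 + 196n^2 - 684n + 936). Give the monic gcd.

Apply the Euclidean algorithm:
  -n^4 + 12n^3 - 71n^2 + 210n - 234 = (-1/2)(2n^4 - 30n^3 + 196n^2 - 684n + 936) + (-3n^3 + 27n^2 - 132n + 234)
  2n^4 - 30n^3 + 196n^2 - 684n + 936 = (-(2/3)n + 4)(-3n^3 + 27n^2 - 132n + 234) + (0)
Last nonzero remainder: -3n^3 + 27n^2 - 132n + 234. Dividing through by -3 gives the monic gcd n^3 - 9n^2 + 44n - 78.

n^3 - 9n^2 + 44n - 78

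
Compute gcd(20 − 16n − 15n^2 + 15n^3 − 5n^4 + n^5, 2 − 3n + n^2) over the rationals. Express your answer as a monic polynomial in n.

2 − 3n + n^2

Apply the Euclidean algorithm:
  n^5 − 5n^4 + 15n^3 − 15n^2 − 16n + 20 = (n^3 − 2n^2 + 7n + 10)(n^2 − 3n + 2) + (0)
The last nonzero remainder n^2 − 3n + 2 is already monic.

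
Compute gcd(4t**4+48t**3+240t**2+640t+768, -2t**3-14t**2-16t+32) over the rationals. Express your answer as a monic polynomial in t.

By polynomial division,
  4t**4+48t**3+240t**2+640t+768 = (-2t-10)(-2t**3-14t**2-16t+32) + (68t**2+544t+1088)
  -2t**3-14t**2-16t+32 = (-(1/34)t+1/34)(68t**2+544t+1088) + (0)
Last nonzero remainder: 68t**2+544t+1088. Dividing through by 68 gives the monic gcd t**2+8t+16.

t**2+8t+16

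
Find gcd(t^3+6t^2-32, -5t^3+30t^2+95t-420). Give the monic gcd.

t+4

Apply the Euclidean algorithm:
  t^3+6t^2-32 = (-1/5)(-5t^3+30t^2+95t-420) + (12t^2+19t-116)
  -5t^3+30t^2+95t-420 = (-(5/12)t+455/144)(12t^2+19t-116) + (-(1925/144)t-1925/36)
  12t^2+19t-116 = (-(1728/1925)t+4176/1925)(-(1925/144)t-1925/36) + (0)
Last nonzero remainder: -(1925/144)t-1925/36. Dividing through by -1925/144 gives the monic gcd t+4.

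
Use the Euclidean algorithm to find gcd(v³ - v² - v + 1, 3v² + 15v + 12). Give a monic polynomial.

Euclidean algorithm in ℚ[v]:
  v³ - v² - v + 1 = ((1/3)v - 2)(3v² + 15v + 12) + (25v + 25)
  3v² + 15v + 12 = ((3/25)v + 12/25)(25v + 25) + (0)
Last nonzero remainder: 25v + 25. Dividing through by 25 gives the monic gcd v + 1.

v + 1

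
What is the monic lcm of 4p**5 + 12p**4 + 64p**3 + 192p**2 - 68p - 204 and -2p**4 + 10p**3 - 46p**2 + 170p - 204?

p**7 - 2p**6 + 7p**5 - 14p**4 - 161p**3 + 322p**2 + 153p - 306

By polynomial division,
  4p**5 + 12p**4 + 64p**3 + 192p**2 - 68p - 204 = (-2p - 16)(-2p**4 + 10p**3 - 46p**2 + 170p - 204) + (132p**3 - 204p**2 + 2244p - 3468)
  -2p**4 + 10p**3 - 46p**2 + 170p - 204 = (-(1/66)p + 19/363)(132p**3 - 204p**2 + 2244p - 3468) + (-(160/121)p**2 - 2720/121)
  132p**3 - 204p**2 + 2244p - 3468 = (-(3993/40)p + 6171/40)(-(160/121)p**2 - 2720/121) + (0)
Last nonzero remainder: -(160/121)p**2 - 2720/121. Dividing through by -160/121 gives the monic gcd p**2 + 17.
Then lcm(f, g) = f·g / gcd(f, g); expanding and making the result monic gives the answer.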